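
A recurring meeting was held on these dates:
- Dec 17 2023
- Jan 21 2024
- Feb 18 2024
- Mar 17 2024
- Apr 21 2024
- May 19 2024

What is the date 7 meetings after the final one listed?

These are Sundays at 28- or 35-day spacing (35, 28, 28, 35, 28).
The pattern: 3rd Sunday of the month.
June 2024 — 3rd Sunday is Jun 16 2024.
July 2024 — 3rd Sunday is Jul 21 2024.
August 2024 — 3rd Sunday is Aug 18 2024.
3rd Sunday of September 2024: Sep 15 2024.
October 2024 — 3rd Sunday is Oct 20 2024.
3rd Sunday of November 2024: Nov 17 2024.
3rd Sunday of December 2024: Dec 15 2024.

Dec 15 2024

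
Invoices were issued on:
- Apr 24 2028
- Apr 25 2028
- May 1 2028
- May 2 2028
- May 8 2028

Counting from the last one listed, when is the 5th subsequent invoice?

Gaps: 1, 6, 1, 6 days — not constant, but cyclic with period 2.
The events fall on every Monday and Tuesday.
The following Tuesday is May 9 2028.
The following Monday is May 15 2028.
Next Tuesday: May 16 2028.
Next Monday: May 22 2028.
The following Tuesday is May 23 2028.

May 23 2028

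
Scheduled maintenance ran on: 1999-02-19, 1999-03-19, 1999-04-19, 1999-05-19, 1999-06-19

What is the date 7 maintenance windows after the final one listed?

The day-of-month is always 19 (28, 31, 30, 31 days between events).
So this recurs on the 19th of each month.
Next: July 1999 → 1999-07-19.
August 1999: 1999-08-19.
September 1999: 1999-09-19.
Next: October 1999 → 1999-10-19.
Next: November 1999 → 1999-11-19.
Next: December 1999 → 1999-12-19.
January 2000: 2000-01-19.

2000-01-19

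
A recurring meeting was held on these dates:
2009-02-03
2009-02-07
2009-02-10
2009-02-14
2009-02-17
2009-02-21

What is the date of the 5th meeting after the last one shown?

The gap pattern 4, 3, 4, 3, 4 repeats every 2 events.
These are the Tuesdays and Saturdays of each week.
The following Tuesday is 2009-02-24.
Next Saturday: 2009-02-28.
Next Tuesday: 2009-03-03.
Next Saturday: 2009-03-07.
The following Tuesday is 2009-03-10.

2009-03-10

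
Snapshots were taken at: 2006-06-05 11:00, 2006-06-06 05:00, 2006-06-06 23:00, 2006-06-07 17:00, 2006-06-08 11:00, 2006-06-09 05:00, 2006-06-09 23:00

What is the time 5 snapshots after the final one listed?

Gaps: 18, 18, 18, 18, 18, 18 hours — each event is 18 hours after the previous one.
2006-06-09 23:00 + 18 h = 2006-06-10 17:00.
2006-06-10 17:00 + 18 h = 2006-06-11 11:00.
2006-06-11 11:00 + 18 h = 2006-06-12 05:00.
2006-06-12 05:00 + 18 h = 2006-06-12 23:00.
2006-06-12 23:00 + 18 h = 2006-06-13 17:00.

2006-06-13 17:00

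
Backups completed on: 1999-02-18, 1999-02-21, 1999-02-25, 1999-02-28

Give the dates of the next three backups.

Gaps: 3, 4, 3 days — not constant, but cyclic with period 2.
The events fall on every Thursday and Sunday.
The following Thursday is 1999-03-04.
The following Sunday is 1999-03-07.
The following Thursday is 1999-03-11.

1999-03-04, 1999-03-07, 1999-03-11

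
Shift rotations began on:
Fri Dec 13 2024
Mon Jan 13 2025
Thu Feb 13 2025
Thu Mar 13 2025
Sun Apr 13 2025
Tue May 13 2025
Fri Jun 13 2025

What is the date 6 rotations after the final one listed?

Sat Dec 13 2025

Gaps: 31, 31, 28, 31, 30, 31 days — not constant. Every event is on the 13th of the month.
Pattern: the 13th of each month.
Next: July 2025 → Sun Jul 13 2025.
August 2025: Wed Aug 13 2025.
Next: September 2025 → Sat Sep 13 2025.
October 2025: Mon Oct 13 2025.
November 2025: Thu Nov 13 2025.
December 2025: Sat Dec 13 2025.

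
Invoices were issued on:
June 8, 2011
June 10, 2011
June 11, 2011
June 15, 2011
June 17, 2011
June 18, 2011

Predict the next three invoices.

June 22, 2011; June 24, 2011; June 25, 2011

Every event lands on a Wednesday or Friday or Saturday (gaps cycle 2, 1, 4, 2, 1).
So the schedule is: every Wednesday, Friday and Saturday.
The following Wednesday is June 22, 2011.
Next Friday: June 24, 2011.
Next Saturday: June 25, 2011.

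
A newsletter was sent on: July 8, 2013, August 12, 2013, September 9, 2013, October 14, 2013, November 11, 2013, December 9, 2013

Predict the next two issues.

All dates are Mondays, 35, 28, 35, 28, 28 days apart.
Specifically, the 2nd Monday of each month.
2nd Monday of January 2014: January 13, 2014.
February 2014 — 2nd Monday is February 10, 2014.

January 13, 2014; February 10, 2014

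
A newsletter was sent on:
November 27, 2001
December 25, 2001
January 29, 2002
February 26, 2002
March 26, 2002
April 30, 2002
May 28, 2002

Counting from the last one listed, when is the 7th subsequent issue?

Every date is a Tuesday; gaps 28, 35, 28, 28, 35, 28 days.
Each is the last Tuesday of its month (at least one falls on the 29th or later, ruling out '4th Tuesday').
June 2002 ends with Tuesday June 25, 2002.
July 2002 ends with Tuesday July 30, 2002.
August 2002 ends with Tuesday August 27, 2002.
Last Tuesday of September 2002: September 24, 2002.
Last Tuesday of October 2002: October 29, 2002.
November 2002 ends with Tuesday November 26, 2002.
December 2002 ends with Tuesday December 31, 2002.

December 31, 2002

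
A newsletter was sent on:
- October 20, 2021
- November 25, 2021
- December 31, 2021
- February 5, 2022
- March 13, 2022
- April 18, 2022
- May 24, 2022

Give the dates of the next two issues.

June 29, 2022; August 4, 2022

Every event comes 36 days after the last (36, 36, 36, 36, 36, 36).
May 24, 2022 + 36 days = June 29, 2022.
June 29, 2022 + 36 days = August 4, 2022.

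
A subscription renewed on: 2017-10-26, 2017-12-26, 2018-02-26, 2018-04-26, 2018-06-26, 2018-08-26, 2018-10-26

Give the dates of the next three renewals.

Each date is the 26th; the gaps (61, 62, 59, 61, 61, 61) track the month lengths.
The rule is the 26th of every 2 months.
December 2018: 2018-12-26.
February 2019: 2019-02-26.
April 2019: 2019-04-26.

2018-12-26, 2019-02-26, 2019-04-26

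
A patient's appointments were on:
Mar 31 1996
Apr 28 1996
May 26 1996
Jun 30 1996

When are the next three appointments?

Every date is a Sunday; gaps 28, 28, 35 days.
Each is the last Sunday of its month (at least one falls on the 29th or later, ruling out '4th Sunday').
Last Sunday of July 1996: Jul 28 1996.
Last Sunday of August 1996: Aug 25 1996.
September 1996 ends with Sunday Sep 29 1996.

Jul 28 1996, Aug 25 1996, Sep 29 1996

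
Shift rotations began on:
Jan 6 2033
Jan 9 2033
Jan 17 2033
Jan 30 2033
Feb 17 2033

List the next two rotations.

Intervals are 3, 8, 13, 18 days — an arithmetic progression with common difference 5.
Next gap: 23 days. Feb 17 2033 + 23 days = Mar 12 2033.
Next gap: 28 days. Mar 12 2033 + 28 days = Apr 9 2033.

Mar 12 2033, Apr 9 2033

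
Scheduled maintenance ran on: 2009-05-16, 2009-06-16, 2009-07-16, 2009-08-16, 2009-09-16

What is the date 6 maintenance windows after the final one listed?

2010-03-16

Gaps: 31, 30, 31, 31 days — not constant. Every event is on the 16th of the month.
Pattern: the 16th of each month.
Next: October 2009 → 2009-10-16.
November 2009: 2009-11-16.
December 2009: 2009-12-16.
January 2010: 2010-01-16.
February 2010: 2010-02-16.
Next: March 2010 → 2010-03-16.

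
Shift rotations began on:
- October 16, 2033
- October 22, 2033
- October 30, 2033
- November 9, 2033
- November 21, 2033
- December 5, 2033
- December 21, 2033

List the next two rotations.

January 8, 2034; January 28, 2034

Intervals are 6, 8, 10, 12, 14, 16 days — an arithmetic progression with common difference 2.
Next gap: 18 days. December 21, 2033 + 18 days = January 8, 2034.
Next gap: 20 days. January 8, 2034 + 20 days = January 28, 2034.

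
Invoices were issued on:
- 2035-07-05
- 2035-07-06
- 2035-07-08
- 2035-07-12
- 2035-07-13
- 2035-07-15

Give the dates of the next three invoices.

2035-07-19, 2035-07-20, 2035-07-22

Every event lands on a Thursday or Friday or Sunday (gaps cycle 1, 2, 4, 1, 2).
So the schedule is: every Thursday, Friday and Sunday.
The following Thursday is 2035-07-19.
Next Friday: 2035-07-20.
Next Sunday: 2035-07-22.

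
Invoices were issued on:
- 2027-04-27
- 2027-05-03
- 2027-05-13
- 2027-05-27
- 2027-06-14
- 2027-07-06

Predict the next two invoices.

Intervals are 6, 10, 14, 18, 22 days — an arithmetic progression with common difference 4.
Next gap: 26 days. 2027-07-06 + 26 days = 2027-08-01.
Next gap: 30 days. 2027-08-01 + 30 days = 2027-08-31.

2027-08-01, 2027-08-31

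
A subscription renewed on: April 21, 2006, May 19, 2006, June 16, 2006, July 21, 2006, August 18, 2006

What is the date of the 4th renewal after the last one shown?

All dates are Fridays, 28, 28, 35, 28 days apart.
Specifically, the 3rd Friday of each month.
3rd Friday of September 2006: September 15, 2006.
3rd Friday of October 2006: October 20, 2006.
3rd Friday of November 2006: November 17, 2006.
December 2006 — 3rd Friday is December 15, 2006.

December 15, 2006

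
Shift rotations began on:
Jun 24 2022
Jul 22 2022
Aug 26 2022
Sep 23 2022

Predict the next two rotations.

Gaps: 28, 35, 28 days — a mix of 28 and 35. Every date is a Friday.
Each is the 4th Friday of its month.
4th Friday of October 2022: Oct 28 2022.
November 2022 — 4th Friday is Nov 25 2022.

Oct 28 2022, Nov 25 2022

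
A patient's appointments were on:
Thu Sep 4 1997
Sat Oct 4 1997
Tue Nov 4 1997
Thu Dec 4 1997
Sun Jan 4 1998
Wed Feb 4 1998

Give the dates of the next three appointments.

Wed Mar 4 1998, Sat Apr 4 1998, Mon May 4 1998

The day-of-month is always 4 (30, 31, 30, 31, 31 days between events).
So this recurs on the 4th of each month.
March 1998: Wed Mar 4 1998.
April 1998: Sat Apr 4 1998.
Next: May 1998 → Mon May 4 1998.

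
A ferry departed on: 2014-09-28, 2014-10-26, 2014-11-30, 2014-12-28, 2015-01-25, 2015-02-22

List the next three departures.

These are Sundays with 28, 35, 28, 28, 28-day gaps.
Each is the final Sunday of its month — 2014-11-30 is past the 28th, so '4th Sunday' doesn't fit.
Last Sunday of March 2015: 2015-03-29.
Last Sunday of April 2015: 2015-04-26.
Last Sunday of May 2015: 2015-05-31.

2015-03-29, 2015-04-26, 2015-05-31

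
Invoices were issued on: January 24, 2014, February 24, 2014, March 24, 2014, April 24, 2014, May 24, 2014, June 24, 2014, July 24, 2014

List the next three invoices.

Gaps: 31, 28, 31, 30, 31, 30 days — not constant. Every event is on the 24th of the month.
Pattern: the 24th of each month.
Next: August 2014 → August 24, 2014.
September 2014: September 24, 2014.
October 2014: October 24, 2014.

August 24, 2014; September 24, 2014; October 24, 2014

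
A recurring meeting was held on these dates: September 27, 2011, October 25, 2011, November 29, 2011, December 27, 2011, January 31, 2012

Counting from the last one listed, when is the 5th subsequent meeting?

June 26, 2012

Every date is a Tuesday; gaps 28, 35, 28, 35 days.
Each is the last Tuesday of its month (at least one falls on the 29th or later, ruling out '4th Tuesday').
February 2012 ends with Tuesday February 28, 2012.
Last Tuesday of March 2012: March 27, 2012.
Last Tuesday of April 2012: April 24, 2012.
May 2012 ends with Tuesday May 29, 2012.
June 2012 ends with Tuesday June 26, 2012.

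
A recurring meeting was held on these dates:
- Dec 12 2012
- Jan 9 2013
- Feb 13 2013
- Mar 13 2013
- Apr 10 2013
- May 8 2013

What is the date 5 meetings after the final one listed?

These are Wednesdays at 28- or 35-day spacing (28, 35, 28, 28, 28).
The pattern: 2nd Wednesday of the month.
June 2013 — 2nd Wednesday is Jun 12 2013.
2nd Wednesday of July 2013: Jul 10 2013.
August 2013 — 2nd Wednesday is Aug 14 2013.
September 2013 — 2nd Wednesday is Sep 11 2013.
2nd Wednesday of October 2013: Oct 9 2013.

Oct 9 2013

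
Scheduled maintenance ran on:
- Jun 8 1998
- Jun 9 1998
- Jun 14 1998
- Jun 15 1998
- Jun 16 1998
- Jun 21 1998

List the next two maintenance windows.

Gaps: 1, 5, 1, 1, 5 days — not constant, but cyclic with period 3.
The events fall on every Monday, Tuesday and Sunday.
Next Monday: Jun 22 1998.
The following Tuesday is Jun 23 1998.

Jun 22 1998, Jun 23 1998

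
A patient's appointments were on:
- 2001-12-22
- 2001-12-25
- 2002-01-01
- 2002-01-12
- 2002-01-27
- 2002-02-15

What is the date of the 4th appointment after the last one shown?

2002-06-11

The spacing grows by 4 each time: 3, 7, 11, 15, 19 days.
Next gap: 23 days. 2002-02-15 + 23 days = 2002-03-10.
Next gap: 27 days. 2002-03-10 + 27 days = 2002-04-06.
Next gap: 31 days. 2002-04-06 + 31 days = 2002-05-07.
Next gap: 35 days. 2002-05-07 + 35 days = 2002-06-11.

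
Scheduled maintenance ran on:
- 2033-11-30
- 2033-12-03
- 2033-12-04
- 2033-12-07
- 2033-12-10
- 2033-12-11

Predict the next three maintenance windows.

Gaps: 3, 1, 3, 3, 1 days — not constant, but cyclic with period 3.
The events fall on every Wednesday, Saturday and Sunday.
The following Wednesday is 2033-12-14.
Next Saturday: 2033-12-17.
The following Sunday is 2033-12-18.

2033-12-14, 2033-12-17, 2033-12-18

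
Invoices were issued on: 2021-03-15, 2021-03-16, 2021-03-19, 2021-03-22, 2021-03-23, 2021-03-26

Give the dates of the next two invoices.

2021-03-29, 2021-03-30

Gaps: 1, 3, 3, 1, 3 days — not constant, but cyclic with period 3.
The events fall on every Monday, Tuesday and Friday.
Next Monday: 2021-03-29.
Next Tuesday: 2021-03-30.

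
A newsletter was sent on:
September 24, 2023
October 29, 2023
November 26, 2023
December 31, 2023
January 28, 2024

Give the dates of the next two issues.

These are Sundays with 35, 28, 35, 28-day gaps.
Each is the final Sunday of its month — October 29, 2023 is past the 28th, so '4th Sunday' doesn't fit.
February 2024 ends with Sunday February 25, 2024.
Last Sunday of March 2024: March 31, 2024.

February 25, 2024; March 31, 2024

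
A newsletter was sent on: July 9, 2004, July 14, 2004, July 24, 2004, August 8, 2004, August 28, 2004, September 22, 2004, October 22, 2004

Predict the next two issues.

November 26, 2004; January 5, 2005

Gaps: 5, 10, 15, 20, 25, 30 days — each gap is 5 larger than the previous one.
Next gap: 35 days. October 22, 2004 + 35 days = November 26, 2004.
Next gap: 40 days. November 26, 2004 + 40 days = January 5, 2005.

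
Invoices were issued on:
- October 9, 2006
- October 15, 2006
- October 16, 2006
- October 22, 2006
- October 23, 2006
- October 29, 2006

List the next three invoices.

The gap pattern 6, 1, 6, 1, 6 repeats every 2 events.
These are the Mondays and Sundays of each week.
Next Monday: October 30, 2006.
The following Sunday is November 5, 2006.
Next Monday: November 6, 2006.

October 30, 2006; November 5, 2006; November 6, 2006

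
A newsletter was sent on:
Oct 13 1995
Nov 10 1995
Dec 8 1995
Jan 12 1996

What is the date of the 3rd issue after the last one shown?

These are Fridays at 28- or 35-day spacing (28, 28, 35).
The pattern: 2nd Friday of the month.
February 1996 — 2nd Friday is Feb 9 1996.
March 1996 — 2nd Friday is Mar 8 1996.
April 1996 — 2nd Friday is Apr 12 1996.

Apr 12 1996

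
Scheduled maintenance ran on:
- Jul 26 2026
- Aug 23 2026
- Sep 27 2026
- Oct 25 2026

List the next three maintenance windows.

Nov 22 2026, Dec 27 2026, Jan 24 2027

All dates are Sundays, 28, 35, 28 days apart.
Specifically, the 4th Sunday of each month.
November 2026 — 4th Sunday is Nov 22 2026.
4th Sunday of December 2026: Dec 27 2026.
4th Sunday of January 2027: Jan 24 2027.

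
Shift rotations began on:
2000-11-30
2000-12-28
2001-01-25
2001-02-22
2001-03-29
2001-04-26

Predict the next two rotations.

Every date is a Thursday; gaps 28, 28, 28, 35, 28 days.
Each is the last Thursday of its month (at least one falls on the 29th or later, ruling out '4th Thursday').
May 2001 ends with Thursday 2001-05-31.
June 2001 ends with Thursday 2001-06-28.

2001-05-31, 2001-06-28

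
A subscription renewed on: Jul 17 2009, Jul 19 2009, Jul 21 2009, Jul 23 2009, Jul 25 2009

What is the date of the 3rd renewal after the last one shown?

Jul 31 2009

The spacing is 2, 2, 2, 2 days — always 2 days.
Jul 25 2009 + 2 days = Jul 27 2009.
Jul 27 2009 + 2 days = Jul 29 2009.
Jul 29 2009 + 2 days = Jul 31 2009.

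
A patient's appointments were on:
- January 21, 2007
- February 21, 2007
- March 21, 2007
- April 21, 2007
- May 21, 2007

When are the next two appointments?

Gaps: 31, 28, 31, 30 days — not constant. Every event is on the 21st of the month.
Pattern: the 21st of each month.
Next: June 2007 → June 21, 2007.
July 2007: July 21, 2007.

June 21, 2007; July 21, 2007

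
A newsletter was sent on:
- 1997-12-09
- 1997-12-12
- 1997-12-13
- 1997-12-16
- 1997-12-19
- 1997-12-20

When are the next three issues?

The gap pattern 3, 1, 3, 3, 1 repeats every 3 events.
These are the Tuesdays, Fridays and Saturdays of each week.
The following Tuesday is 1997-12-23.
Next Friday: 1997-12-26.
Next Saturday: 1997-12-27.

1997-12-23, 1997-12-26, 1997-12-27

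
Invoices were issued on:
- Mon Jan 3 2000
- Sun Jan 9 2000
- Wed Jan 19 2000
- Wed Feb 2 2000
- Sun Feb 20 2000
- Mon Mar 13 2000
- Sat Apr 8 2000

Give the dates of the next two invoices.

Mon May 8 2000, Sun Jun 11 2000

Gaps: 6, 10, 14, 18, 22, 26 days — each gap is 4 larger than the previous one.
Next gap: 30 days. Sat Apr 8 2000 + 30 days = Mon May 8 2000.
Next gap: 34 days. Mon May 8 2000 + 34 days = Sun Jun 11 2000.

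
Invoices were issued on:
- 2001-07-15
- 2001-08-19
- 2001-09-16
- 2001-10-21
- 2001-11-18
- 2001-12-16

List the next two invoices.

2002-01-20, 2002-02-17

All dates are Sundays, 35, 28, 35, 28, 28 days apart.
Specifically, the 3rd Sunday of each month.
3rd Sunday of January 2002: 2002-01-20.
3rd Sunday of February 2002: 2002-02-17.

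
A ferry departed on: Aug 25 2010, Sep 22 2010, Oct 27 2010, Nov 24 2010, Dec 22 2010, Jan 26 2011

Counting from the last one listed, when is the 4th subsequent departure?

May 25 2011

All dates are Wednesdays, 28, 35, 28, 28, 35 days apart.
Specifically, the 4th Wednesday of each month.
February 2011 — 4th Wednesday is Feb 23 2011.
March 2011 — 4th Wednesday is Mar 23 2011.
April 2011 — 4th Wednesday is Apr 27 2011.
May 2011 — 4th Wednesday is May 25 2011.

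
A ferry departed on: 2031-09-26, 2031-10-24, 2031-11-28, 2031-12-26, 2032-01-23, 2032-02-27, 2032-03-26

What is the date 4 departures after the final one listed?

2032-07-23

All dates are Fridays, 28, 35, 28, 28, 35, 28 days apart.
Specifically, the 4th Friday of each month.
April 2032 — 4th Friday is 2032-04-23.
4th Friday of May 2032: 2032-05-28.
4th Friday of June 2032: 2032-06-25.
4th Friday of July 2032: 2032-07-23.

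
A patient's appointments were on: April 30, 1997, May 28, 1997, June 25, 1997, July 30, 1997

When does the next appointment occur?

All Wednesdays; the gaps (28, 28, 35) vary with month length.
This is the last Wednesday of each month.
Last Wednesday of August 1997: August 27, 1997.

August 27, 1997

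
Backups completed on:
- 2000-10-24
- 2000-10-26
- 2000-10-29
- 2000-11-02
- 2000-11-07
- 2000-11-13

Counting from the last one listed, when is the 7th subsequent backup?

2001-01-22

Gaps: 2, 3, 4, 5, 6 days — each gap is 1 larger than the previous one.
Next gap: 7 days. 2000-11-13 + 7 days = 2000-11-20.
Next gap: 8 days. 2000-11-20 + 8 days = 2000-11-28.
Next gap: 9 days. 2000-11-28 + 9 days = 2000-12-07.
Next gap: 10 days. 2000-12-07 + 10 days = 2000-12-17.
Next gap: 11 days. 2000-12-17 + 11 days = 2000-12-28.
Next gap: 12 days. 2000-12-28 + 12 days = 2001-01-09.
Next gap: 13 days. 2001-01-09 + 13 days = 2001-01-22.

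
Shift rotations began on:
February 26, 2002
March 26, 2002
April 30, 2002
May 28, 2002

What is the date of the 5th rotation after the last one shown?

October 29, 2002

Every date is a Tuesday; gaps 28, 35, 28 days.
Each is the last Tuesday of its month (at least one falls on the 29th or later, ruling out '4th Tuesday').
June 2002 ends with Tuesday June 25, 2002.
July 2002 ends with Tuesday July 30, 2002.
August 2002 ends with Tuesday August 27, 2002.
Last Tuesday of September 2002: September 24, 2002.
Last Tuesday of October 2002: October 29, 2002.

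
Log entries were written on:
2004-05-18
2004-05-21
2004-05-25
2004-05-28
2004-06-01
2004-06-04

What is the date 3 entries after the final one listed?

2004-06-15

Every event lands on a Tuesday or Friday (gaps cycle 3, 4, 3, 4, 3).
So the schedule is: every Tuesday and Friday.
The following Tuesday is 2004-06-08.
The following Friday is 2004-06-11.
The following Tuesday is 2004-06-15.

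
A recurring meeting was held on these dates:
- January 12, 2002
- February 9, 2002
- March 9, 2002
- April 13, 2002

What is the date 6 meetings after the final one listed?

October 12, 2002

Gaps: 28, 28, 35 days — a mix of 28 and 35. Every date is a Saturday.
Each is the 2nd Saturday of its month.
2nd Saturday of May 2002: May 11, 2002.
2nd Saturday of June 2002: June 8, 2002.
2nd Saturday of July 2002: July 13, 2002.
2nd Saturday of August 2002: August 10, 2002.
September 2002 — 2nd Saturday is September 14, 2002.
October 2002 — 2nd Saturday is October 12, 2002.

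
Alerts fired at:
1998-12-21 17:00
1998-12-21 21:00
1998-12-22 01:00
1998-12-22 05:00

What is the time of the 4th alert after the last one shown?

1998-12-22 21:00

Spacing: 4, 4, 4 h — constant 4 h.
1998-12-22 05:00 + 4 h = 1998-12-22 09:00.
1998-12-22 09:00 + 4 h = 1998-12-22 13:00.
1998-12-22 13:00 + 4 h = 1998-12-22 17:00.
1998-12-22 17:00 + 4 h = 1998-12-22 21:00.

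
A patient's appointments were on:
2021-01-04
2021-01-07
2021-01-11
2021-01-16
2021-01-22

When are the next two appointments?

The spacing grows by 1 each time: 3, 4, 5, 6 days.
Next gap: 7 days. 2021-01-22 + 7 days = 2021-01-29.
Next gap: 8 days. 2021-01-29 + 8 days = 2021-02-06.

2021-01-29, 2021-02-06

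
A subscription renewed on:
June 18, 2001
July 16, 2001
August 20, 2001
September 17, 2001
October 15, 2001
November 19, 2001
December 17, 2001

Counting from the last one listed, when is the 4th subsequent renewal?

All dates are Mondays, 28, 35, 28, 28, 35, 28 days apart.
Specifically, the 3rd Monday of each month.
January 2002 — 3rd Monday is January 21, 2002.
3rd Monday of February 2002: February 18, 2002.
March 2002 — 3rd Monday is March 18, 2002.
3rd Monday of April 2002: April 15, 2002.

April 15, 2002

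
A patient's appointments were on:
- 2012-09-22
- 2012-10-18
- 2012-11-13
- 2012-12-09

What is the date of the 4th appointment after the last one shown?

Every event comes 26 days after the last (26, 26, 26).
2012-12-09 + 26 days = 2013-01-04.
2013-01-04 + 26 days = 2013-01-30.
2013-01-30 + 26 days = 2013-02-25.
2013-02-25 + 26 days = 2013-03-23.

2013-03-23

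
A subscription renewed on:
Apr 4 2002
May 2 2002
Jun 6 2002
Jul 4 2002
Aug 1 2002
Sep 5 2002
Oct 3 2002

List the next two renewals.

Nov 7 2002, Dec 5 2002

All dates are Thursdays, 28, 35, 28, 28, 35, 28 days apart.
Specifically, the 1st Thursday of each month.
1st Thursday of November 2002: Nov 7 2002.
December 2002 — 1st Thursday is Dec 5 2002.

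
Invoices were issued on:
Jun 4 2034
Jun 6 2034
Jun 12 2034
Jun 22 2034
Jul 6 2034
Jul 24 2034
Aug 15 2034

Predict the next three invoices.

Gaps: 2, 6, 10, 14, 18, 22 days — each gap is 4 larger than the previous one.
Next gap: 26 days. Aug 15 2034 + 26 days = Sep 10 2034.
Next gap: 30 days. Sep 10 2034 + 30 days = Oct 10 2034.
Next gap: 34 days. Oct 10 2034 + 34 days = Nov 13 2034.

Sep 10 2034, Oct 10 2034, Nov 13 2034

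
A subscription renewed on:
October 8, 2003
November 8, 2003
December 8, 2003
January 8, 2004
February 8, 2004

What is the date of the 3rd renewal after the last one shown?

Gaps: 31, 30, 31, 31 days — not constant. Every event is on the 8th of the month.
Pattern: the 8th of each month.
March 2004: March 8, 2004.
Next: April 2004 → April 8, 2004.
Next: May 2004 → May 8, 2004.

May 8, 2004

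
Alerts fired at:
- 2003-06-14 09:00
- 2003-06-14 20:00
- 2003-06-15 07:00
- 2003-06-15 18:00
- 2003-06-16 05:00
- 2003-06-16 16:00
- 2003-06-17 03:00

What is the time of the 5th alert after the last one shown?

The interval is a steady 11 hours (11, 11, 11, 11, 11, 11).
2003-06-17 03:00 + 11 h = 2003-06-17 14:00.
2003-06-17 14:00 + 11 h = 2003-06-18 01:00.
2003-06-18 01:00 + 11 h = 2003-06-18 12:00.
2003-06-18 12:00 + 11 h = 2003-06-18 23:00.
2003-06-18 23:00 + 11 h = 2003-06-19 10:00.

2003-06-19 10:00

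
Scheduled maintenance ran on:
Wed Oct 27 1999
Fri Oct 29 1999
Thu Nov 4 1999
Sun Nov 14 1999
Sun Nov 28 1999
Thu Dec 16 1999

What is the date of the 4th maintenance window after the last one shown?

The spacing grows by 4 each time: 2, 6, 10, 14, 18 days.
Next gap: 22 days. Thu Dec 16 1999 + 22 days = Fri Jan 7 2000.
Next gap: 26 days. Fri Jan 7 2000 + 26 days = Wed Feb 2 2000.
Next gap: 30 days. Wed Feb 2 2000 + 30 days = Fri Mar 3 2000.
Next gap: 34 days. Fri Mar 3 2000 + 34 days = Thu Apr 6 2000.

Thu Apr 6 2000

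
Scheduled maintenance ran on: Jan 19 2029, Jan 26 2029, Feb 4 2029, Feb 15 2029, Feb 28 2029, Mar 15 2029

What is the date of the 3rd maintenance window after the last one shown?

Gaps: 7, 9, 11, 13, 15 days — each gap is 2 larger than the previous one.
Next gap: 17 days. Mar 15 2029 + 17 days = Apr 1 2029.
Next gap: 19 days. Apr 1 2029 + 19 days = Apr 20 2029.
Next gap: 21 days. Apr 20 2029 + 21 days = May 11 2029.

May 11 2029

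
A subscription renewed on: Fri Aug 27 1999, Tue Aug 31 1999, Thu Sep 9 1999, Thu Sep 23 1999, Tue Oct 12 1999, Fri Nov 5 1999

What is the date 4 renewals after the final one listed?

Thu Mar 30 2000

Intervals are 4, 9, 14, 19, 24 days — an arithmetic progression with common difference 5.
Next gap: 29 days. Fri Nov 5 1999 + 29 days = Sat Dec 4 1999.
Next gap: 34 days. Sat Dec 4 1999 + 34 days = Fri Jan 7 2000.
Next gap: 39 days. Fri Jan 7 2000 + 39 days = Tue Feb 15 2000.
Next gap: 44 days. Tue Feb 15 2000 + 44 days = Thu Mar 30 2000.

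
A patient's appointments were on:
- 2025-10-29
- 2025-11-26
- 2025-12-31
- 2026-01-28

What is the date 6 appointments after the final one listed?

Every date is a Wednesday; gaps 28, 35, 28 days.
Each is the last Wednesday of its month (at least one falls on the 29th or later, ruling out '4th Wednesday').
Last Wednesday of February 2026: 2026-02-25.
Last Wednesday of March 2026: 2026-03-25.
Last Wednesday of April 2026: 2026-04-29.
Last Wednesday of May 2026: 2026-05-27.
June 2026 ends with Wednesday 2026-06-24.
July 2026 ends with Wednesday 2026-07-29.

2026-07-29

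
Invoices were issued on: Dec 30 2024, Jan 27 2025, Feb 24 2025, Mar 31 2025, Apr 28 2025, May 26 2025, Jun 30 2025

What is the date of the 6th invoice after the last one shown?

Dec 29 2025

Every date is a Monday; gaps 28, 28, 35, 28, 28, 35 days.
Each is the last Monday of its month (at least one falls on the 29th or later, ruling out '4th Monday').
July 2025 ends with Monday Jul 28 2025.
August 2025 ends with Monday Aug 25 2025.
Last Monday of September 2025: Sep 29 2025.
Last Monday of October 2025: Oct 27 2025.
November 2025 ends with Monday Nov 24 2025.
December 2025 ends with Monday Dec 29 2025.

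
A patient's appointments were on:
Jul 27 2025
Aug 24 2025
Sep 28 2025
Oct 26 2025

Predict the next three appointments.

Nov 23 2025, Dec 28 2025, Jan 25 2026

These are Sundays at 28- or 35-day spacing (28, 35, 28).
The pattern: 4th Sunday of the month.
November 2025 — 4th Sunday is Nov 23 2025.
4th Sunday of December 2025: Dec 28 2025.
4th Sunday of January 2026: Jan 25 2026.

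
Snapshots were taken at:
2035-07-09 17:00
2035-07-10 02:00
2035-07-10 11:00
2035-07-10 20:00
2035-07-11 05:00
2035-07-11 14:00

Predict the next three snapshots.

2035-07-11 23:00, 2035-07-12 08:00, 2035-07-12 17:00

The interval is a steady 9 hours (9, 9, 9, 9, 9).
2035-07-11 14:00 + 9 h = 2035-07-11 23:00.
2035-07-11 23:00 + 9 h = 2035-07-12 08:00.
2035-07-12 08:00 + 9 h = 2035-07-12 17:00.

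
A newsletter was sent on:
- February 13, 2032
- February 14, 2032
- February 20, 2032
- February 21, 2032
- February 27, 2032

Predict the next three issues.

February 28, 2032; March 5, 2032; March 6, 2032

Every event lands on a Friday or Saturday (gaps cycle 1, 6, 1, 6).
So the schedule is: every Friday and Saturday.
Next Saturday: February 28, 2032.
The following Friday is March 5, 2032.
The following Saturday is March 6, 2032.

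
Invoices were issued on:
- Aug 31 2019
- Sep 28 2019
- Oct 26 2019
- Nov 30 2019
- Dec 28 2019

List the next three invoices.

Every date is a Saturday; gaps 28, 28, 35, 28 days.
Each is the last Saturday of its month (at least one falls on the 29th or later, ruling out '4th Saturday').
Last Saturday of January 2020: Jan 25 2020.
February 2020 ends with Saturday Feb 29 2020.
March 2020 ends with Saturday Mar 28 2020.

Jan 25 2020, Feb 29 2020, Mar 28 2020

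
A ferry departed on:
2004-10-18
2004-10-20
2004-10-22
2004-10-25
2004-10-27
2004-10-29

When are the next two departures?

Gaps: 2, 2, 3, 2, 2 days — not constant, but cyclic with period 3.
The events fall on every Monday, Wednesday and Friday.
Next Monday: 2004-11-01.
The following Wednesday is 2004-11-03.

2004-11-01, 2004-11-03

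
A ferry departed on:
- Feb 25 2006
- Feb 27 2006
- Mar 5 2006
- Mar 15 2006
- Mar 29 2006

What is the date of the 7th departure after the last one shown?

The spacing grows by 4 each time: 2, 6, 10, 14 days.
Next gap: 18 days. Mar 29 2006 + 18 days = Apr 16 2006.
Next gap: 22 days. Apr 16 2006 + 22 days = May 8 2006.
Next gap: 26 days. May 8 2006 + 26 days = Jun 3 2006.
Next gap: 30 days. Jun 3 2006 + 30 days = Jul 3 2006.
Next gap: 34 days. Jul 3 2006 + 34 days = Aug 6 2006.
Next gap: 38 days. Aug 6 2006 + 38 days = Sep 13 2006.
Next gap: 42 days. Sep 13 2006 + 42 days = Oct 25 2006.

Oct 25 2006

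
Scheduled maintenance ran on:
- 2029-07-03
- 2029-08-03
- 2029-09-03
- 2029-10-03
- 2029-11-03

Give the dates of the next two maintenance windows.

2029-12-03, 2030-01-03

The day-of-month is always 3 (31, 31, 30, 31 days between events).
So this recurs on the 3rd of each month.
December 2029: 2029-12-03.
Next: January 2030 → 2030-01-03.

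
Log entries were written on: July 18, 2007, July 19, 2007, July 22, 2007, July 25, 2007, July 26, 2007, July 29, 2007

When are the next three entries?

August 1, 2007; August 2, 2007; August 5, 2007

Gaps: 1, 3, 3, 1, 3 days — not constant, but cyclic with period 3.
The events fall on every Wednesday, Thursday and Sunday.
Next Wednesday: August 1, 2007.
Next Thursday: August 2, 2007.
Next Sunday: August 5, 2007.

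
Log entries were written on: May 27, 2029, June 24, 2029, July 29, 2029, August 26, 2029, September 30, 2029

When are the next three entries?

All Sundays; the gaps (28, 35, 28, 35) vary with month length.
This is the last Sunday of each month.
Last Sunday of October 2029: October 28, 2029.
November 2029 ends with Sunday November 25, 2029.
December 2029 ends with Sunday December 30, 2029.

October 28, 2029; November 25, 2029; December 30, 2029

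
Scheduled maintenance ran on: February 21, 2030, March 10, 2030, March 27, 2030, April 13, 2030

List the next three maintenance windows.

April 30, 2030; May 17, 2030; June 3, 2030

Every event comes 17 days after the last (17, 17, 17).
April 13, 2030 + 17 days = April 30, 2030.
April 30, 2030 + 17 days = May 17, 2030.
May 17, 2030 + 17 days = June 3, 2030.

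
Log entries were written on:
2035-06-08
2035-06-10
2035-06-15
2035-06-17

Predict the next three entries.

2035-06-22, 2035-06-24, 2035-06-29

Every event lands on a Friday or Sunday (gaps cycle 2, 5, 2).
So the schedule is: every Friday and Sunday.
The following Friday is 2035-06-22.
Next Sunday: 2035-06-24.
The following Friday is 2035-06-29.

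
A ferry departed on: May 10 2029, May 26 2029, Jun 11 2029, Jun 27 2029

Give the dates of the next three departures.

Jul 13 2029, Jul 29 2029, Aug 14 2029

Gaps between consecutive events: 16, 16, 16 days — a constant 16-day interval.
Jun 27 2029 + 16 days = Jul 13 2029.
Jul 13 2029 + 16 days = Jul 29 2029.
Jul 29 2029 + 16 days = Aug 14 2029.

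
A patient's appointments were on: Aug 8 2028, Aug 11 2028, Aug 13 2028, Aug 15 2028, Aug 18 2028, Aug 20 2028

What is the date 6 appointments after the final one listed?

Sep 3 2028

Gaps: 3, 2, 2, 3, 2 days — not constant, but cyclic with period 3.
The events fall on every Tuesday, Friday and Sunday.
Next Tuesday: Aug 22 2028.
Next Friday: Aug 25 2028.
The following Sunday is Aug 27 2028.
Next Tuesday: Aug 29 2028.
The following Friday is Sep 1 2028.
The following Sunday is Sep 3 2028.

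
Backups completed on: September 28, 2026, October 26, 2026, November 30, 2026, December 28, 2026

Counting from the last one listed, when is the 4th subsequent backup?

These are Mondays with 28, 35, 28-day gaps.
Each is the final Monday of its month — November 30, 2026 is past the 28th, so '4th Monday' doesn't fit.
January 2027 ends with Monday January 25, 2027.
Last Monday of February 2027: February 22, 2027.
March 2027 ends with Monday March 29, 2027.
April 2027 ends with Monday April 26, 2027.

April 26, 2027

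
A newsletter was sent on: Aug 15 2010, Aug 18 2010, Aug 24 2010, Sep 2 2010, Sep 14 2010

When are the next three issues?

Sep 29 2010, Oct 17 2010, Nov 7 2010

Gaps: 3, 6, 9, 12 days — each gap is 3 larger than the previous one.
Next gap: 15 days. Sep 14 2010 + 15 days = Sep 29 2010.
Next gap: 18 days. Sep 29 2010 + 18 days = Oct 17 2010.
Next gap: 21 days. Oct 17 2010 + 21 days = Nov 7 2010.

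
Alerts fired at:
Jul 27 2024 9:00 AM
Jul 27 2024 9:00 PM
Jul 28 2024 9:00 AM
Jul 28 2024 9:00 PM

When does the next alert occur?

The interval is a steady 12 hours (12, 12, 12).
Jul 28 2024 9:00 PM + 12 h = Jul 29 2024 9:00 AM.

Jul 29 2024 9:00 AM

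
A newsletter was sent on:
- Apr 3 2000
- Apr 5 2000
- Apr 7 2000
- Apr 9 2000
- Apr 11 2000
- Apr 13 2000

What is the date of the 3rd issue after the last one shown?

Every event comes 2 days after the last (2, 2, 2, 2, 2).
Apr 13 2000 + 2 days = Apr 15 2000.
Apr 15 2000 + 2 days = Apr 17 2000.
Apr 17 2000 + 2 days = Apr 19 2000.

Apr 19 2000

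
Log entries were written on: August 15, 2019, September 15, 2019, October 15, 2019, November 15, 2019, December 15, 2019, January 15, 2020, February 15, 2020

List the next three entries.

Gaps: 31, 30, 31, 30, 31, 31 days — not constant. Every event is on the 15th of the month.
Pattern: the 15th of each month.
March 2020: March 15, 2020.
April 2020: April 15, 2020.
Next: May 2020 → May 15, 2020.

March 15, 2020; April 15, 2020; May 15, 2020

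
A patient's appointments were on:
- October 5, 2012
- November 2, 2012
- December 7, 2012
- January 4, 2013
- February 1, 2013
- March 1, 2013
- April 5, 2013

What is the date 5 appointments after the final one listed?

Gaps: 28, 35, 28, 28, 28, 35 days — a mix of 28 and 35. Every date is a Friday.
Each is the 1st Friday of its month.
1st Friday of May 2013: May 3, 2013.
1st Friday of June 2013: June 7, 2013.
July 2013 — 1st Friday is July 5, 2013.
1st Friday of August 2013: August 2, 2013.
1st Friday of September 2013: September 6, 2013.

September 6, 2013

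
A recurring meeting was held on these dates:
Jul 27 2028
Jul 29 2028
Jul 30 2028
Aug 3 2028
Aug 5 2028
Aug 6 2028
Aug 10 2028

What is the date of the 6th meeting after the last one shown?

Aug 24 2028

Every event lands on a Thursday or Saturday or Sunday (gaps cycle 2, 1, 4, 2, 1, 4).
So the schedule is: every Thursday, Saturday and Sunday.
Next Saturday: Aug 12 2028.
Next Sunday: Aug 13 2028.
The following Thursday is Aug 17 2028.
The following Saturday is Aug 19 2028.
Next Sunday: Aug 20 2028.
The following Thursday is Aug 24 2028.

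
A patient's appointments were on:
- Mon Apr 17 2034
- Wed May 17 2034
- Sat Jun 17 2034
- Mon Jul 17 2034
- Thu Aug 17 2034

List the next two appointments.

The day-of-month is always 17 (30, 31, 30, 31 days between events).
So this recurs on the 17th of each month.
September 2034: Sun Sep 17 2034.
October 2034: Tue Oct 17 2034.

Sun Sep 17 2034, Tue Oct 17 2034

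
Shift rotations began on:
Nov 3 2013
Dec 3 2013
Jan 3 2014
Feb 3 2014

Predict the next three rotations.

Mar 3 2014, Apr 3 2014, May 3 2014

Each date is the 3rd; the gaps (30, 31, 31) track the month lengths.
The rule is the 3rd of each month.
Next: March 2014 → Mar 3 2014.
April 2014: Apr 3 2014.
May 2014: May 3 2014.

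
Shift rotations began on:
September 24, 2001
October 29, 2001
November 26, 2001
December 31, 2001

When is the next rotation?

January 28, 2002

Every date is a Monday; gaps 35, 28, 35 days.
Each is the last Monday of its month (at least one falls on the 29th or later, ruling out '4th Monday').
Last Monday of January 2002: January 28, 2002.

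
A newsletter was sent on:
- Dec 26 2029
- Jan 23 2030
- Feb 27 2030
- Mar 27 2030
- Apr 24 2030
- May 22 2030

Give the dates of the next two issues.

Gaps: 28, 35, 28, 28, 28 days — a mix of 28 and 35. Every date is a Wednesday.
Each is the 4th Wednesday of its month.
June 2030 — 4th Wednesday is Jun 26 2030.
July 2030 — 4th Wednesday is Jul 24 2030.

Jun 26 2030, Jul 24 2030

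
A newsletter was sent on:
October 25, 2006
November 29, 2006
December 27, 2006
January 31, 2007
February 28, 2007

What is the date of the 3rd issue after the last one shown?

May 30, 2007

These are Wednesdays with 35, 28, 35, 28-day gaps.
Each is the final Wednesday of its month — November 29, 2006 is past the 28th, so '4th Wednesday' doesn't fit.
Last Wednesday of March 2007: March 28, 2007.
Last Wednesday of April 2007: April 25, 2007.
Last Wednesday of May 2007: May 30, 2007.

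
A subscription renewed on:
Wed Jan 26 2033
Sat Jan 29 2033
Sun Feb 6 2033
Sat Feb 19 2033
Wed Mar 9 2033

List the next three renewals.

The spacing grows by 5 each time: 3, 8, 13, 18 days.
Next gap: 23 days. Wed Mar 9 2033 + 23 days = Fri Apr 1 2033.
Next gap: 28 days. Fri Apr 1 2033 + 28 days = Fri Apr 29 2033.
Next gap: 33 days. Fri Apr 29 2033 + 33 days = Wed Jun 1 2033.

Fri Apr 1 2033, Fri Apr 29 2033, Wed Jun 1 2033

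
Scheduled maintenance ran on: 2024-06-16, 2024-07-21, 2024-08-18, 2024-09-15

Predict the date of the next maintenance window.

Gaps: 35, 28, 28 days — a mix of 28 and 35. Every date is a Sunday.
Each is the 3rd Sunday of its month.
October 2024 — 3rd Sunday is 2024-10-20.

2024-10-20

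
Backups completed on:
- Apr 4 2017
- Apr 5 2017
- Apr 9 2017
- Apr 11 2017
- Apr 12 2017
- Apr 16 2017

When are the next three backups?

Every event lands on a Tuesday or Wednesday or Sunday (gaps cycle 1, 4, 2, 1, 4).
So the schedule is: every Tuesday, Wednesday and Sunday.
Next Tuesday: Apr 18 2017.
The following Wednesday is Apr 19 2017.
The following Sunday is Apr 23 2017.

Apr 18 2017, Apr 19 2017, Apr 23 2017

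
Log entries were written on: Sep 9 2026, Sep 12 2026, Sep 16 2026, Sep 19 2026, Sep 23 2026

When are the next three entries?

Sep 26 2026, Sep 30 2026, Oct 3 2026

The gap pattern 3, 4, 3, 4 repeats every 2 events.
These are the Wednesdays and Saturdays of each week.
The following Saturday is Sep 26 2026.
The following Wednesday is Sep 30 2026.
The following Saturday is Oct 3 2026.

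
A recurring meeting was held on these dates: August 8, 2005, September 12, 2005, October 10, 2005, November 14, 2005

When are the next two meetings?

December 12, 2005; January 9, 2006

These are Mondays at 28- or 35-day spacing (35, 28, 35).
The pattern: 2nd Monday of the month.
2nd Monday of December 2005: December 12, 2005.
January 2006 — 2nd Monday is January 9, 2006.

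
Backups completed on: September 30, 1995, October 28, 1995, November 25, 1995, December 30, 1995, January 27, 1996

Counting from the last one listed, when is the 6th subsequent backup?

July 27, 1996

These are Saturdays with 28, 28, 35, 28-day gaps.
Each is the final Saturday of its month — September 30, 1995 is past the 28th, so '4th Saturday' doesn't fit.
February 1996 ends with Saturday February 24, 1996.
Last Saturday of March 1996: March 30, 1996.
Last Saturday of April 1996: April 27, 1996.
May 1996 ends with Saturday May 25, 1996.
June 1996 ends with Saturday June 29, 1996.
July 1996 ends with Saturday July 27, 1996.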